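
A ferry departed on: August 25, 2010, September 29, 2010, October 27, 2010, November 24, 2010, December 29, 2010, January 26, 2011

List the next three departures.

February 23, 2011; March 30, 2011; April 27, 2011

These are Wednesdays with 35, 28, 28, 35, 28-day gaps.
Each is the final Wednesday of its month — September 29, 2010 is past the 28th, so '4th Wednesday' doesn't fit.
February 2011 ends with Wednesday February 23, 2011.
March 2011 ends with Wednesday March 30, 2011.
April 2011 ends with Wednesday April 27, 2011.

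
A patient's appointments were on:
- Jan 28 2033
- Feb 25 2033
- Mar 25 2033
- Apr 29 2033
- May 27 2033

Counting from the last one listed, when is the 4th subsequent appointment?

Every date is a Friday; gaps 28, 28, 35, 28 days.
Each is the last Friday of its month (at least one falls on the 29th or later, ruling out '4th Friday').
Last Friday of June 2033: Jun 24 2033.
July 2033 ends with Friday Jul 29 2033.
August 2033 ends with Friday Aug 26 2033.
September 2033 ends with Friday Sep 30 2033.

Sep 30 2033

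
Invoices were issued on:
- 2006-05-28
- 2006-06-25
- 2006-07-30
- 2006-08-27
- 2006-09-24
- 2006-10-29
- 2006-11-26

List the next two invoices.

These are Sundays with 28, 35, 28, 28, 35, 28-day gaps.
Each is the final Sunday of its month — 2006-07-30 is past the 28th, so '4th Sunday' doesn't fit.
December 2006 ends with Sunday 2006-12-31.
January 2007 ends with Sunday 2007-01-28.

2006-12-31, 2007-01-28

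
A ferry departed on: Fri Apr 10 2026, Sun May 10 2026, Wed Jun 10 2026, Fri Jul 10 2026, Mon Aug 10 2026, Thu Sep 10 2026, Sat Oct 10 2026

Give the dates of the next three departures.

Each date is the 10th; the gaps (30, 31, 30, 31, 31, 30) track the month lengths.
The rule is the 10th of each month.
November 2026: Tue Nov 10 2026.
December 2026: Thu Dec 10 2026.
Next: January 2027 → Sun Jan 10 2027.

Tue Nov 10 2026, Thu Dec 10 2026, Sun Jan 10 2027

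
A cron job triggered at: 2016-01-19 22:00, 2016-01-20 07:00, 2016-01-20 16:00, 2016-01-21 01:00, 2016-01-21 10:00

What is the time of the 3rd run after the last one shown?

2016-01-22 13:00

The interval is a steady 9 hours (9, 9, 9, 9).
2016-01-21 10:00 + 9 h = 2016-01-21 19:00.
2016-01-21 19:00 + 9 h = 2016-01-22 04:00.
2016-01-22 04:00 + 9 h = 2016-01-22 13:00.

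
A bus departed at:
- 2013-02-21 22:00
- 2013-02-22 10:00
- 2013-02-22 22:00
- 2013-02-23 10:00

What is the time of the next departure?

2013-02-23 22:00

The interval is a steady 12 hours (12, 12, 12).
2013-02-23 10:00 + 12 h = 2013-02-23 22:00.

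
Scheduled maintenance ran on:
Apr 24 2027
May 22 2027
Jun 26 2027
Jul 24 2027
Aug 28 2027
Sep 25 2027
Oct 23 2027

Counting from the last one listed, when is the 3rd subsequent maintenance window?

Gaps: 28, 35, 28, 35, 28, 28 days — a mix of 28 and 35. Every date is a Saturday.
Each is the 4th Saturday of its month.
November 2027 — 4th Saturday is Nov 27 2027.
December 2027 — 4th Saturday is Dec 25 2027.
January 2028 — 4th Saturday is Jan 22 2028.

Jan 22 2028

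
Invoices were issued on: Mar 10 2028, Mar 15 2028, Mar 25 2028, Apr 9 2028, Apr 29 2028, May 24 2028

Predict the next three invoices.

Jun 23 2028, Jul 28 2028, Sep 6 2028

Intervals are 5, 10, 15, 20, 25 days — an arithmetic progression with common difference 5.
Next gap: 30 days. May 24 2028 + 30 days = Jun 23 2028.
Next gap: 35 days. Jun 23 2028 + 35 days = Jul 28 2028.
Next gap: 40 days. Jul 28 2028 + 40 days = Sep 6 2028.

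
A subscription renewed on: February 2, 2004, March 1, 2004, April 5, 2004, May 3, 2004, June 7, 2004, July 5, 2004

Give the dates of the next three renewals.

August 2, 2004; September 6, 2004; October 4, 2004

All dates are Mondays, 28, 35, 28, 35, 28 days apart.
Specifically, the 1st Monday of each month.
1st Monday of August 2004: August 2, 2004.
September 2004 — 1st Monday is September 6, 2004.
1st Monday of October 2004: October 4, 2004.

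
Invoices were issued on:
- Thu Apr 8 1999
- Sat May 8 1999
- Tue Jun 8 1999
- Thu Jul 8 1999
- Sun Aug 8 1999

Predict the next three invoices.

Gaps: 30, 31, 30, 31 days — not constant. Every event is on the 8th of the month.
Pattern: the 8th of each month.
Next: September 1999 → Wed Sep 8 1999.
October 1999: Fri Oct 8 1999.
Next: November 1999 → Mon Nov 8 1999.

Wed Sep 8 1999, Fri Oct 8 1999, Mon Nov 8 1999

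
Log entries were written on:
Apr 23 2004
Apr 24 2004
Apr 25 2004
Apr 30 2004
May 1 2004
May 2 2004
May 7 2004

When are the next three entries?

May 8 2004, May 9 2004, May 14 2004

Every event lands on a Friday or Saturday or Sunday (gaps cycle 1, 1, 5, 1, 1, 5).
So the schedule is: every Friday, Saturday and Sunday.
The following Saturday is May 8 2004.
The following Sunday is May 9 2004.
Next Friday: May 14 2004.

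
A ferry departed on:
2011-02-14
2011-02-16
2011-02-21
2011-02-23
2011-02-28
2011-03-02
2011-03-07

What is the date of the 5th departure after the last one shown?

2011-03-23

Gaps: 2, 5, 2, 5, 2, 5 days — not constant, but cyclic with period 2.
The events fall on every Monday and Wednesday.
The following Wednesday is 2011-03-09.
The following Monday is 2011-03-14.
The following Wednesday is 2011-03-16.
Next Monday: 2011-03-21.
The following Wednesday is 2011-03-23.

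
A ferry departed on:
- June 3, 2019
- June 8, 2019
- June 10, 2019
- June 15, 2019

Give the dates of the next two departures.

Every event lands on a Monday or Saturday (gaps cycle 5, 2, 5).
So the schedule is: every Monday and Saturday.
Next Monday: June 17, 2019.
The following Saturday is June 22, 2019.

June 17, 2019; June 22, 2019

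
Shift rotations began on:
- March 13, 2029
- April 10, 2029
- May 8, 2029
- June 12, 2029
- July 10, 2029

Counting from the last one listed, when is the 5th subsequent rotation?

These are Tuesdays at 28- or 35-day spacing (28, 28, 35, 28).
The pattern: 2nd Tuesday of the month.
2nd Tuesday of August 2029: August 14, 2029.
September 2029 — 2nd Tuesday is September 11, 2029.
October 2029 — 2nd Tuesday is October 9, 2029.
November 2029 — 2nd Tuesday is November 13, 2029.
December 2029 — 2nd Tuesday is December 11, 2029.

December 11, 2029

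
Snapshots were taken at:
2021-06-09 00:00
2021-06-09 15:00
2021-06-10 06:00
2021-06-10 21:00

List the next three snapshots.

Gaps: 15, 15, 15 hours — each event is 15 hours after the previous one.
2021-06-10 21:00 + 15 h = 2021-06-11 12:00.
2021-06-11 12:00 + 15 h = 2021-06-12 03:00.
2021-06-12 03:00 + 15 h = 2021-06-12 18:00.

2021-06-11 12:00, 2021-06-12 03:00, 2021-06-12 18:00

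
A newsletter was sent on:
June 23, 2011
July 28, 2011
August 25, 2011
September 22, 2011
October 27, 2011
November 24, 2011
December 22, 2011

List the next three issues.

All dates are Thursdays, 35, 28, 28, 35, 28, 28 days apart.
Specifically, the 4th Thursday of each month.
4th Thursday of January 2012: January 26, 2012.
4th Thursday of February 2012: February 23, 2012.
4th Thursday of March 2012: March 22, 2012.

January 26, 2012; February 23, 2012; March 22, 2012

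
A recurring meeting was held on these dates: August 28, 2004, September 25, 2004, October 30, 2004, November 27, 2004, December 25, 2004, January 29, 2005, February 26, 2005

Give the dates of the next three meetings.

March 26, 2005; April 30, 2005; May 28, 2005

These are Saturdays with 28, 35, 28, 28, 35, 28-day gaps.
Each is the final Saturday of its month — October 30, 2004 is past the 28th, so '4th Saturday' doesn't fit.
Last Saturday of March 2005: March 26, 2005.
Last Saturday of April 2005: April 30, 2005.
May 2005 ends with Saturday May 28, 2005.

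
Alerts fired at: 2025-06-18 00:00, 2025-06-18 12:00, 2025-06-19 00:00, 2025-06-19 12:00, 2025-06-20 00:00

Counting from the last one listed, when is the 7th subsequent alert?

2025-06-23 12:00

Spacing: 12, 12, 12, 12 h — constant 12 h.
2025-06-20 00:00 + 12 h = 2025-06-20 12:00.
2025-06-20 12:00 + 12 h = 2025-06-21 00:00.
2025-06-21 00:00 + 12 h = 2025-06-21 12:00.
2025-06-21 12:00 + 12 h = 2025-06-22 00:00.
2025-06-22 00:00 + 12 h = 2025-06-22 12:00.
2025-06-22 12:00 + 12 h = 2025-06-23 00:00.
2025-06-23 00:00 + 12 h = 2025-06-23 12:00.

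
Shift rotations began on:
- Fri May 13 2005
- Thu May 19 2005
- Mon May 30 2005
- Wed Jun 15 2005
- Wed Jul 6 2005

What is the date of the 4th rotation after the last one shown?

Intervals are 6, 11, 16, 21 days — an arithmetic progression with common difference 5.
Next gap: 26 days. Wed Jul 6 2005 + 26 days = Mon Aug 1 2005.
Next gap: 31 days. Mon Aug 1 2005 + 31 days = Thu Sep 1 2005.
Next gap: 36 days. Thu Sep 1 2005 + 36 days = Fri Oct 7 2005.
Next gap: 41 days. Fri Oct 7 2005 + 41 days = Thu Nov 17 2005.

Thu Nov 17 2005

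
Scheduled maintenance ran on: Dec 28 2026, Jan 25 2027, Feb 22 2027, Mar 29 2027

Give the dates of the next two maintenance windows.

Apr 26 2027, May 31 2027

These are Mondays with 28, 28, 35-day gaps.
Each is the final Monday of its month — Mar 29 2027 is past the 28th, so '4th Monday' doesn't fit.
Last Monday of April 2027: Apr 26 2027.
May 2027 ends with Monday May 31 2027.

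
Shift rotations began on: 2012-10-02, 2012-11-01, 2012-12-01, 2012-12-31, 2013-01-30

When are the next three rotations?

Gaps between consecutive events: 30, 30, 30, 30 days — a constant 30-day interval.
2013-01-30 + 30 days = 2013-03-01.
2013-03-01 + 30 days = 2013-03-31.
2013-03-31 + 30 days = 2013-04-30.

2013-03-01, 2013-03-31, 2013-04-30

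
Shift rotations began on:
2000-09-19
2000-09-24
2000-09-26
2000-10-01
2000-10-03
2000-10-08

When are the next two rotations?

2000-10-10, 2000-10-15

The gap pattern 5, 2, 5, 2, 5 repeats every 2 events.
These are the Tuesdays and Sundays of each week.
The following Tuesday is 2000-10-10.
The following Sunday is 2000-10-15.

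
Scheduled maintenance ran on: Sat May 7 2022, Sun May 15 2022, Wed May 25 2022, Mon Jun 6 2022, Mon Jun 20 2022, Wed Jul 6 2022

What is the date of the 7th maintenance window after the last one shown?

Gaps: 8, 10, 12, 14, 16 days — each gap is 2 larger than the previous one.
Next gap: 18 days. Wed Jul 6 2022 + 18 days = Sun Jul 24 2022.
Next gap: 20 days. Sun Jul 24 2022 + 20 days = Sat Aug 13 2022.
Next gap: 22 days. Sat Aug 13 2022 + 22 days = Sun Sep 4 2022.
Next gap: 24 days. Sun Sep 4 2022 + 24 days = Wed Sep 28 2022.
Next gap: 26 days. Wed Sep 28 2022 + 26 days = Mon Oct 24 2022.
Next gap: 28 days. Mon Oct 24 2022 + 28 days = Mon Nov 21 2022.
Next gap: 30 days. Mon Nov 21 2022 + 30 days = Wed Dec 21 2022.

Wed Dec 21 2022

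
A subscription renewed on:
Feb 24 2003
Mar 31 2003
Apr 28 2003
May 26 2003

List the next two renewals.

All Mondays; the gaps (35, 28, 28) vary with month length.
This is the last Monday of each month.
Last Monday of June 2003: Jun 30 2003.
Last Monday of July 2003: Jul 28 2003.

Jun 30 2003, Jul 28 2003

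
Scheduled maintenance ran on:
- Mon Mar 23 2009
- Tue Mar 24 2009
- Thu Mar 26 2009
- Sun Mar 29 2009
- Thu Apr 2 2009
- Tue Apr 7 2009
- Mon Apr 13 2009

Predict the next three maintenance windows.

Mon Apr 20 2009, Tue Apr 28 2009, Thu May 7 2009

Intervals are 1, 2, 3, 4, 5, 6 days — an arithmetic progression with common difference 1.
Next gap: 7 days. Mon Apr 13 2009 + 7 days = Mon Apr 20 2009.
Next gap: 8 days. Mon Apr 20 2009 + 8 days = Tue Apr 28 2009.
Next gap: 9 days. Tue Apr 28 2009 + 9 days = Thu May 7 2009.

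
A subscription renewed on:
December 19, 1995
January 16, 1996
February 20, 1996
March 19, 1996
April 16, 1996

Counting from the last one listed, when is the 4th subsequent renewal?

August 20, 1996

Gaps: 28, 35, 28, 28 days — a mix of 28 and 35. Every date is a Tuesday.
Each is the 3rd Tuesday of its month.
3rd Tuesday of May 1996: May 21, 1996.
3rd Tuesday of June 1996: June 18, 1996.
July 1996 — 3rd Tuesday is July 16, 1996.
August 1996 — 3rd Tuesday is August 20, 1996.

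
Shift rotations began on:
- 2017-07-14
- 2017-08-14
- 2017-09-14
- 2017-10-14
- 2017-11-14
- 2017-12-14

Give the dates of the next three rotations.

2018-01-14, 2018-02-14, 2018-03-14

Gaps: 31, 31, 30, 31, 30 days — not constant. Every event is on the 14th of the month.
Pattern: the 14th of each month.
January 2018: 2018-01-14.
February 2018: 2018-02-14.
Next: March 2018 → 2018-03-14.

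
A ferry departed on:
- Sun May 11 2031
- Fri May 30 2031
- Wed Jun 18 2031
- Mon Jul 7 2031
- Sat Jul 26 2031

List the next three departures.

The spacing is 19, 19, 19, 19 days — always 19 days.
Sat Jul 26 2031 + 19 days = Thu Aug 14 2031.
Thu Aug 14 2031 + 19 days = Tue Sep 2 2031.
Tue Sep 2 2031 + 19 days = Sun Sep 21 2031.

Thu Aug 14 2031, Tue Sep 2 2031, Sun Sep 21 2031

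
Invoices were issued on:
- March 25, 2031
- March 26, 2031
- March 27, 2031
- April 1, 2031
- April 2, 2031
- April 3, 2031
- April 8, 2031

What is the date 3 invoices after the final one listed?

April 15, 2031

Every event lands on a Tuesday or Wednesday or Thursday (gaps cycle 1, 1, 5, 1, 1, 5).
So the schedule is: every Tuesday, Wednesday and Thursday.
The following Wednesday is April 9, 2031.
Next Thursday: April 10, 2031.
Next Tuesday: April 15, 2031.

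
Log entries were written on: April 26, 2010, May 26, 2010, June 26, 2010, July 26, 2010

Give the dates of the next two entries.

Gaps: 30, 31, 30 days — not constant. Every event is on the 26th of the month.
Pattern: the 26th of each month.
August 2010: August 26, 2010.
September 2010: September 26, 2010.

August 26, 2010; September 26, 2010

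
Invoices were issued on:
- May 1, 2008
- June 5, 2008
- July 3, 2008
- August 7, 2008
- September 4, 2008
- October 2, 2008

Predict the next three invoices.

November 6, 2008; December 4, 2008; January 1, 2009

Gaps: 35, 28, 35, 28, 28 days — a mix of 28 and 35. Every date is a Thursday.
Each is the 1st Thursday of its month.
November 2008 — 1st Thursday is November 6, 2008.
1st Thursday of December 2008: December 4, 2008.
1st Thursday of January 2009: January 1, 2009.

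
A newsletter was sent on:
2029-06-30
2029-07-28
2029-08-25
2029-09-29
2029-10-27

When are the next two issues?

Every date is a Saturday; gaps 28, 28, 35, 28 days.
Each is the last Saturday of its month (at least one falls on the 29th or later, ruling out '4th Saturday').
November 2029 ends with Saturday 2029-11-24.
December 2029 ends with Saturday 2029-12-29.

2029-11-24, 2029-12-29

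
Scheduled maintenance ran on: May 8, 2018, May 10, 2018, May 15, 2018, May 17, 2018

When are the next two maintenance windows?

Every event lands on a Tuesday or Thursday (gaps cycle 2, 5, 2).
So the schedule is: every Tuesday and Thursday.
The following Tuesday is May 22, 2018.
Next Thursday: May 24, 2018.

May 22, 2018; May 24, 2018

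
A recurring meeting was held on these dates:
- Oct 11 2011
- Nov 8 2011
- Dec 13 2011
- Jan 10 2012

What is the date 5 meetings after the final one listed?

Gaps: 28, 35, 28 days — a mix of 28 and 35. Every date is a Tuesday.
Each is the 2nd Tuesday of its month.
February 2012 — 2nd Tuesday is Feb 14 2012.
2nd Tuesday of March 2012: Mar 13 2012.
April 2012 — 2nd Tuesday is Apr 10 2012.
May 2012 — 2nd Tuesday is May 8 2012.
June 2012 — 2nd Tuesday is Jun 12 2012.

Jun 12 2012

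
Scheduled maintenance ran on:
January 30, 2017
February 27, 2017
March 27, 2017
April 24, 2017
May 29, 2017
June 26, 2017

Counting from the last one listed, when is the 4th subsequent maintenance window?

October 30, 2017

Every date is a Monday; gaps 28, 28, 28, 35, 28 days.
Each is the last Monday of its month (at least one falls on the 29th or later, ruling out '4th Monday').
July 2017 ends with Monday July 31, 2017.
Last Monday of August 2017: August 28, 2017.
September 2017 ends with Monday September 25, 2017.
Last Monday of October 2017: October 30, 2017.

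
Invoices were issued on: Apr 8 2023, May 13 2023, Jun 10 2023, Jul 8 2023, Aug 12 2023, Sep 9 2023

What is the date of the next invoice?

These are Saturdays at 28- or 35-day spacing (35, 28, 28, 35, 28).
The pattern: 2nd Saturday of the month.
October 2023 — 2nd Saturday is Oct 14 2023.

Oct 14 2023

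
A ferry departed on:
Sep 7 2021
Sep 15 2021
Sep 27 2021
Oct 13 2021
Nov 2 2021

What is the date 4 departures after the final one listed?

The spacing grows by 4 each time: 8, 12, 16, 20 days.
Next gap: 24 days. Nov 2 2021 + 24 days = Nov 26 2021.
Next gap: 28 days. Nov 26 2021 + 28 days = Dec 24 2021.
Next gap: 32 days. Dec 24 2021 + 32 days = Jan 25 2022.
Next gap: 36 days. Jan 25 2022 + 36 days = Mar 2 2022.

Mar 2 2022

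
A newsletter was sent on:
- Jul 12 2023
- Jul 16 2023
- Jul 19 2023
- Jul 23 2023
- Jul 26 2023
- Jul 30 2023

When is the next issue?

The gap pattern 4, 3, 4, 3, 4 repeats every 2 events.
These are the Wednesdays and Sundays of each week.
Next Wednesday: Aug 2 2023.

Aug 2 2023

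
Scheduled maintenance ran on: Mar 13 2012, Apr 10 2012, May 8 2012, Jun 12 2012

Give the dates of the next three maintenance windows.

Jul 10 2012, Aug 14 2012, Sep 11 2012

These are Tuesdays at 28- or 35-day spacing (28, 28, 35).
The pattern: 2nd Tuesday of the month.
2nd Tuesday of July 2012: Jul 10 2012.
2nd Tuesday of August 2012: Aug 14 2012.
2nd Tuesday of September 2012: Sep 11 2012.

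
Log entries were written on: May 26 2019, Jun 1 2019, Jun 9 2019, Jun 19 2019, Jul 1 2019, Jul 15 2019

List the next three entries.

Jul 31 2019, Aug 18 2019, Sep 7 2019

The spacing grows by 2 each time: 6, 8, 10, 12, 14 days.
Next gap: 16 days. Jul 15 2019 + 16 days = Jul 31 2019.
Next gap: 18 days. Jul 31 2019 + 18 days = Aug 18 2019.
Next gap: 20 days. Aug 18 2019 + 20 days = Sep 7 2019.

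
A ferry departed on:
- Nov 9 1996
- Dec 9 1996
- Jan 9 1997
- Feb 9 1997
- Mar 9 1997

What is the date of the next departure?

Each date is the 9th; the gaps (30, 31, 31, 28) track the month lengths.
The rule is the 9th of each month.
April 1997: Apr 9 1997.

Apr 9 1997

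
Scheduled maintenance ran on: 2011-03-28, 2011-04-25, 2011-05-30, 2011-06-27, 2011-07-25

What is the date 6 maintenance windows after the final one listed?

All Mondays; the gaps (28, 35, 28, 28) vary with month length.
This is the last Monday of each month.
August 2011 ends with Monday 2011-08-29.
September 2011 ends with Monday 2011-09-26.
October 2011 ends with Monday 2011-10-31.
Last Monday of November 2011: 2011-11-28.
December 2011 ends with Monday 2011-12-26.
January 2012 ends with Monday 2012-01-30.

2012-01-30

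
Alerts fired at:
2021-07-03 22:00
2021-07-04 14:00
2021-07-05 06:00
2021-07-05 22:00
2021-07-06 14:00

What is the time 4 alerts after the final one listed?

2021-07-09 06:00

Spacing: 16, 16, 16, 16 h — constant 16 h.
2021-07-06 14:00 + 16 h = 2021-07-07 06:00.
2021-07-07 06:00 + 16 h = 2021-07-07 22:00.
2021-07-07 22:00 + 16 h = 2021-07-08 14:00.
2021-07-08 14:00 + 16 h = 2021-07-09 06:00.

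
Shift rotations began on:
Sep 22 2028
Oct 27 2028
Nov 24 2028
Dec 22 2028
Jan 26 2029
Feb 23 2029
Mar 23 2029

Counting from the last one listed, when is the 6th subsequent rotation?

These are Fridays at 28- or 35-day spacing (35, 28, 28, 35, 28, 28).
The pattern: 4th Friday of the month.
April 2029 — 4th Friday is Apr 27 2029.
May 2029 — 4th Friday is May 25 2029.
4th Friday of June 2029: Jun 22 2029.
July 2029 — 4th Friday is Jul 27 2029.
4th Friday of August 2029: Aug 24 2029.
4th Friday of September 2029: Sep 28 2029.

Sep 28 2029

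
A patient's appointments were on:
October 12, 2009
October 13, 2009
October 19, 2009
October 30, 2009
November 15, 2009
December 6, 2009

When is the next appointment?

January 1, 2010

Gaps: 1, 6, 11, 16, 21 days — each gap is 5 larger than the previous one.
Next gap: 26 days. December 6, 2009 + 26 days = January 1, 2010.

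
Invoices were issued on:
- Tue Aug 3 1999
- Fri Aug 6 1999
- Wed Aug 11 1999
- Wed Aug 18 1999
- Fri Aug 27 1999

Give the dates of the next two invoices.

The spacing grows by 2 each time: 3, 5, 7, 9 days.
Next gap: 11 days. Fri Aug 27 1999 + 11 days = Tue Sep 7 1999.
Next gap: 13 days. Tue Sep 7 1999 + 13 days = Mon Sep 20 1999.

Tue Sep 7 1999, Mon Sep 20 1999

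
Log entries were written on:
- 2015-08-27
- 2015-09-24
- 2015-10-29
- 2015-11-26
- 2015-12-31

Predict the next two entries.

These are Thursdays with 28, 35, 28, 35-day gaps.
Each is the final Thursday of its month — 2015-10-29 is past the 28th, so '4th Thursday' doesn't fit.
January 2016 ends with Thursday 2016-01-28.
February 2016 ends with Thursday 2016-02-25.

2016-01-28, 2016-02-25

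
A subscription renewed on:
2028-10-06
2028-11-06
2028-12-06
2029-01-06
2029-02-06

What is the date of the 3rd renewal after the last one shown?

2029-05-06

Gaps: 31, 30, 31, 31 days — not constant. Every event is on the 6th of the month.
Pattern: the 6th of each month.
March 2029: 2029-03-06.
Next: April 2029 → 2029-04-06.
May 2029: 2029-05-06.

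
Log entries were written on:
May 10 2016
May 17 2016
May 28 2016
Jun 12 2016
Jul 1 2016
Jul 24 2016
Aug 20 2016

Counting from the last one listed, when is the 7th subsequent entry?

Intervals are 7, 11, 15, 19, 23, 27 days — an arithmetic progression with common difference 4.
Next gap: 31 days. Aug 20 2016 + 31 days = Sep 20 2016.
Next gap: 35 days. Sep 20 2016 + 35 days = Oct 25 2016.
Next gap: 39 days. Oct 25 2016 + 39 days = Dec 3 2016.
Next gap: 43 days. Dec 3 2016 + 43 days = Jan 15 2017.
Next gap: 47 days. Jan 15 2017 + 47 days = Mar 3 2017.
Next gap: 51 days. Mar 3 2017 + 51 days = Apr 23 2017.
Next gap: 55 days. Apr 23 2017 + 55 days = Jun 17 2017.

Jun 17 2017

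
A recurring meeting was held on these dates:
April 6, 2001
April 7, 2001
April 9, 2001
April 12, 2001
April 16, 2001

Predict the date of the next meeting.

April 21, 2001

Intervals are 1, 2, 3, 4 days — an arithmetic progression with common difference 1.
Next gap: 5 days. April 16, 2001 + 5 days = April 21, 2001.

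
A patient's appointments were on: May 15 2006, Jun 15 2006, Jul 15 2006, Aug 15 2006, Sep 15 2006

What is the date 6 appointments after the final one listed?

Each date is the 15th; the gaps (31, 30, 31, 31) track the month lengths.
The rule is the 15th of each month.
October 2006: Oct 15 2006.
November 2006: Nov 15 2006.
December 2006: Dec 15 2006.
January 2007: Jan 15 2007.
February 2007: Feb 15 2007.
March 2007: Mar 15 2007.

Mar 15 2007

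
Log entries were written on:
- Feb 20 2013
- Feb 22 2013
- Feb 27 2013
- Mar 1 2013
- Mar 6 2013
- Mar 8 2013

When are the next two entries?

The gap pattern 2, 5, 2, 5, 2 repeats every 2 events.
These are the Wednesdays and Fridays of each week.
The following Wednesday is Mar 13 2013.
The following Friday is Mar 15 2013.

Mar 13 2013, Mar 15 2013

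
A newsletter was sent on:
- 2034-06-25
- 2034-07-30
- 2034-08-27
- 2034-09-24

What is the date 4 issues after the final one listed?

2035-01-28

Every date is a Sunday; gaps 35, 28, 28 days.
Each is the last Sunday of its month (at least one falls on the 29th or later, ruling out '4th Sunday').
Last Sunday of October 2034: 2034-10-29.
Last Sunday of November 2034: 2034-11-26.
December 2034 ends with Sunday 2034-12-31.
Last Sunday of January 2035: 2035-01-28.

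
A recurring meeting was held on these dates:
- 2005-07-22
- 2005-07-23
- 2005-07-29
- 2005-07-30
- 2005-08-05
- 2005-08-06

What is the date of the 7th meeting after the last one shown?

Every event lands on a Friday or Saturday (gaps cycle 1, 6, 1, 6, 1).
So the schedule is: every Friday and Saturday.
Next Friday: 2005-08-12.
Next Saturday: 2005-08-13.
Next Friday: 2005-08-19.
The following Saturday is 2005-08-20.
The following Friday is 2005-08-26.
Next Saturday: 2005-08-27.
Next Friday: 2005-09-02.

2005-09-02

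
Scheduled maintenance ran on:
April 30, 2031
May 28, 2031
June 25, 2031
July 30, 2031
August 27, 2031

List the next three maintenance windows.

Every date is a Wednesday; gaps 28, 28, 35, 28 days.
Each is the last Wednesday of its month (at least one falls on the 29th or later, ruling out '4th Wednesday').
Last Wednesday of September 2031: September 24, 2031.
Last Wednesday of October 2031: October 29, 2031.
Last Wednesday of November 2031: November 26, 2031.

September 24, 2031; October 29, 2031; November 26, 2031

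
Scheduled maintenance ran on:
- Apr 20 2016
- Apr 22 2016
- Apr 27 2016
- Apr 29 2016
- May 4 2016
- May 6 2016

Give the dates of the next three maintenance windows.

May 11 2016, May 13 2016, May 18 2016

The gap pattern 2, 5, 2, 5, 2 repeats every 2 events.
These are the Wednesdays and Fridays of each week.
The following Wednesday is May 11 2016.
Next Friday: May 13 2016.
The following Wednesday is May 18 2016.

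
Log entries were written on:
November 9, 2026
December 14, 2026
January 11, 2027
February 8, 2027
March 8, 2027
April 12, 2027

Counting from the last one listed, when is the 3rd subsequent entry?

July 12, 2027

Gaps: 35, 28, 28, 28, 35 days — a mix of 28 and 35. Every date is a Monday.
Each is the 2nd Monday of its month.
May 2027 — 2nd Monday is May 10, 2027.
June 2027 — 2nd Monday is June 14, 2027.
2nd Monday of July 2027: July 12, 2027.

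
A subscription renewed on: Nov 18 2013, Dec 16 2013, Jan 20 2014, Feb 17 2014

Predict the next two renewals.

Gaps: 28, 35, 28 days — a mix of 28 and 35. Every date is a Monday.
Each is the 3rd Monday of its month.
March 2014 — 3rd Monday is Mar 17 2014.
3rd Monday of April 2014: Apr 21 2014.

Mar 17 2014, Apr 21 2014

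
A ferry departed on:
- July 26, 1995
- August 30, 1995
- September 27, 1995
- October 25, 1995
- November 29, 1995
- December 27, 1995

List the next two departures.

Every date is a Wednesday; gaps 35, 28, 28, 35, 28 days.
Each is the last Wednesday of its month (at least one falls on the 29th or later, ruling out '4th Wednesday').
January 1996 ends with Wednesday January 31, 1996.
February 1996 ends with Wednesday February 28, 1996.

January 31, 1996; February 28, 1996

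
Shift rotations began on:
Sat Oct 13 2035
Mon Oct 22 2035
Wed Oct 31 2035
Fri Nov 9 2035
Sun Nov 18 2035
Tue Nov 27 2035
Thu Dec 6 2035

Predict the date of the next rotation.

Sat Dec 15 2035

The spacing is 9, 9, 9, 9, 9, 9 days — always 9 days.
Thu Dec 6 2035 + 9 days = Sat Dec 15 2035.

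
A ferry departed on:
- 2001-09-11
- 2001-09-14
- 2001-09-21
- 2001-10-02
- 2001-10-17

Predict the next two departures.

Gaps: 3, 7, 11, 15 days — each gap is 4 larger than the previous one.
Next gap: 19 days. 2001-10-17 + 19 days = 2001-11-05.
Next gap: 23 days. 2001-11-05 + 23 days = 2001-11-28.

2001-11-05, 2001-11-28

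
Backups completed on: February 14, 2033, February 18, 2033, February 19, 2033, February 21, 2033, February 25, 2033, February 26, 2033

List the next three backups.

February 28, 2033; March 4, 2033; March 5, 2033

Gaps: 4, 1, 2, 4, 1 days — not constant, but cyclic with period 3.
The events fall on every Monday, Friday and Saturday.
Next Monday: February 28, 2033.
Next Friday: March 4, 2033.
Next Saturday: March 5, 2033.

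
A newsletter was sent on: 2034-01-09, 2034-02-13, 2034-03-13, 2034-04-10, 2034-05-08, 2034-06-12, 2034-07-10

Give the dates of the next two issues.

2034-08-14, 2034-09-11

All dates are Mondays, 35, 28, 28, 28, 35, 28 days apart.
Specifically, the 2nd Monday of each month.
2nd Monday of August 2034: 2034-08-14.
2nd Monday of September 2034: 2034-09-11.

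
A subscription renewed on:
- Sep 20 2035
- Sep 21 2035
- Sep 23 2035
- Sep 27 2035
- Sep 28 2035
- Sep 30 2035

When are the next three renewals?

Oct 4 2035, Oct 5 2035, Oct 7 2035

The gap pattern 1, 2, 4, 1, 2 repeats every 3 events.
These are the Thursdays, Fridays and Sundays of each week.
The following Thursday is Oct 4 2035.
The following Friday is Oct 5 2035.
Next Sunday: Oct 7 2035.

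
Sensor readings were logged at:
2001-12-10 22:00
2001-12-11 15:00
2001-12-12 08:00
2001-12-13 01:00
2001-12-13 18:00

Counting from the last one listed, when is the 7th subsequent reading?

The interval is a steady 17 hours (17, 17, 17, 17).
2001-12-13 18:00 + 17 h = 2001-12-14 11:00.
2001-12-14 11:00 + 17 h = 2001-12-15 04:00.
2001-12-15 04:00 + 17 h = 2001-12-15 21:00.
2001-12-15 21:00 + 17 h = 2001-12-16 14:00.
2001-12-16 14:00 + 17 h = 2001-12-17 07:00.
2001-12-17 07:00 + 17 h = 2001-12-18 00:00.
2001-12-18 00:00 + 17 h = 2001-12-18 17:00.

2001-12-18 17:00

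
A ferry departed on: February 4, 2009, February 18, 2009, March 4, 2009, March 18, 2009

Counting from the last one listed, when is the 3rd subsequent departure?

April 29, 2009

The spacing is 14, 14, 14 days — always 14 days.
March 18, 2009 + 14 days = April 1, 2009.
April 1, 2009 + 14 days = April 15, 2009.
April 15, 2009 + 14 days = April 29, 2009.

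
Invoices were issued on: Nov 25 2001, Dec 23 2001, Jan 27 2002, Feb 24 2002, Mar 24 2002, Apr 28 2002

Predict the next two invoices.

All dates are Sundays, 28, 35, 28, 28, 35 days apart.
Specifically, the 4th Sunday of each month.
4th Sunday of May 2002: May 26 2002.
4th Sunday of June 2002: Jun 23 2002.

May 26 2002, Jun 23 2002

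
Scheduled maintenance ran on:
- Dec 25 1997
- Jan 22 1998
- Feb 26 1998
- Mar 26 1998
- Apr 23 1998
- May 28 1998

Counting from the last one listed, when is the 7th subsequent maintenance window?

Gaps: 28, 35, 28, 28, 35 days — a mix of 28 and 35. Every date is a Thursday.
Each is the 4th Thursday of its month.
June 1998 — 4th Thursday is Jun 25 1998.
4th Thursday of July 1998: Jul 23 1998.
August 1998 — 4th Thursday is Aug 27 1998.
September 1998 — 4th Thursday is Sep 24 1998.
4th Thursday of October 1998: Oct 22 1998.
4th Thursday of November 1998: Nov 26 1998.
4th Thursday of December 1998: Dec 24 1998.

Dec 24 1998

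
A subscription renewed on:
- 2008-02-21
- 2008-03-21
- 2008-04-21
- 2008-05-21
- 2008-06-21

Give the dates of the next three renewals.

2008-07-21, 2008-08-21, 2008-09-21

Each date is the 21st; the gaps (29, 31, 30, 31) track the month lengths.
The rule is the 21st of each month.
July 2008: 2008-07-21.
August 2008: 2008-08-21.
Next: September 2008 → 2008-09-21.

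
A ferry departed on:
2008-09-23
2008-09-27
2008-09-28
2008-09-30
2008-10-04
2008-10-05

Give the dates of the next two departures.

2008-10-07, 2008-10-11

Gaps: 4, 1, 2, 4, 1 days — not constant, but cyclic with period 3.
The events fall on every Tuesday, Saturday and Sunday.
Next Tuesday: 2008-10-07.
The following Saturday is 2008-10-11.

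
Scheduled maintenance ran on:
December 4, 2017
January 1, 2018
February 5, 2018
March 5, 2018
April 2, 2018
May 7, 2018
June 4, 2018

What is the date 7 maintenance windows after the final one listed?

All dates are Mondays, 28, 35, 28, 28, 35, 28 days apart.
Specifically, the 1st Monday of each month.
1st Monday of July 2018: July 2, 2018.
1st Monday of August 2018: August 6, 2018.
1st Monday of September 2018: September 3, 2018.
1st Monday of October 2018: October 1, 2018.
1st Monday of November 2018: November 5, 2018.
1st Monday of December 2018: December 3, 2018.
January 2019 — 1st Monday is January 7, 2019.

January 7, 2019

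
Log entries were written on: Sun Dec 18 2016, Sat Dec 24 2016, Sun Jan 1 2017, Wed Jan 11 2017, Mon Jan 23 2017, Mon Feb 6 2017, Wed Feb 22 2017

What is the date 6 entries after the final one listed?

The spacing grows by 2 each time: 6, 8, 10, 12, 14, 16 days.
Next gap: 18 days. Wed Feb 22 2017 + 18 days = Sun Mar 12 2017.
Next gap: 20 days. Sun Mar 12 2017 + 20 days = Sat Apr 1 2017.
Next gap: 22 days. Sat Apr 1 2017 + 22 days = Sun Apr 23 2017.
Next gap: 24 days. Sun Apr 23 2017 + 24 days = Wed May 17 2017.
Next gap: 26 days. Wed May 17 2017 + 26 days = Mon Jun 12 2017.
Next gap: 28 days. Mon Jun 12 2017 + 28 days = Mon Jul 10 2017.

Mon Jul 10 2017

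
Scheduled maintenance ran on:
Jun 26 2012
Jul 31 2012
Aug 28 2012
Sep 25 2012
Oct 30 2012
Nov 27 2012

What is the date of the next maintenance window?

These are Tuesdays with 35, 28, 28, 35, 28-day gaps.
Each is the final Tuesday of its month — Jul 31 2012 is past the 28th, so '4th Tuesday' doesn't fit.
December 2012 ends with Tuesday Dec 25 2012.

Dec 25 2012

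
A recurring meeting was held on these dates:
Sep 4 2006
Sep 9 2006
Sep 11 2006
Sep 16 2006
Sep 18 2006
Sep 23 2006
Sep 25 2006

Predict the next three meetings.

The gap pattern 5, 2, 5, 2, 5, 2 repeats every 2 events.
These are the Mondays and Saturdays of each week.
The following Saturday is Sep 30 2006.
The following Monday is Oct 2 2006.
The following Saturday is Oct 7 2006.

Sep 30 2006, Oct 2 2006, Oct 7 2006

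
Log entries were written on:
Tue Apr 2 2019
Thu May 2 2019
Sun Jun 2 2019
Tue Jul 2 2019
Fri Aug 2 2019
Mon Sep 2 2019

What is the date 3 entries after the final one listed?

The day-of-month is always 2 (30, 31, 30, 31, 31 days between events).
So this recurs on the 2nd of each month.
Next: October 2019 → Wed Oct 2 2019.
November 2019: Sat Nov 2 2019.
December 2019: Mon Dec 2 2019.

Mon Dec 2 2019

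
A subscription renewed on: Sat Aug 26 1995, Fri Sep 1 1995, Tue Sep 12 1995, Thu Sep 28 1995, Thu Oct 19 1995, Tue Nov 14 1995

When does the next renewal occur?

Intervals are 6, 11, 16, 21, 26 days — an arithmetic progression with common difference 5.
Next gap: 31 days. Tue Nov 14 1995 + 31 days = Fri Dec 15 1995.

Fri Dec 15 1995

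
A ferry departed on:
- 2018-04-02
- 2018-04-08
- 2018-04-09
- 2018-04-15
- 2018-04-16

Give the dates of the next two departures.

The gap pattern 6, 1, 6, 1 repeats every 2 events.
These are the Mondays and Sundays of each week.
The following Sunday is 2018-04-22.
Next Monday: 2018-04-23.

2018-04-22, 2018-04-23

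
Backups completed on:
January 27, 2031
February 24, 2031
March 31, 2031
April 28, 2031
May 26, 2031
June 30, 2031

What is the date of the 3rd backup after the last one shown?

September 29, 2031

All Mondays; the gaps (28, 35, 28, 28, 35) vary with month length.
This is the last Monday of each month.
Last Monday of July 2031: July 28, 2031.
Last Monday of August 2031: August 25, 2031.
Last Monday of September 2031: September 29, 2031.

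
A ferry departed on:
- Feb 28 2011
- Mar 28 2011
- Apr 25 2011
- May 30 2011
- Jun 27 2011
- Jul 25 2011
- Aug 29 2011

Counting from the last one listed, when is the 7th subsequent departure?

Mar 26 2012

Every date is a Monday; gaps 28, 28, 35, 28, 28, 35 days.
Each is the last Monday of its month (at least one falls on the 29th or later, ruling out '4th Monday').
Last Monday of September 2011: Sep 26 2011.
Last Monday of October 2011: Oct 31 2011.
November 2011 ends with Monday Nov 28 2011.
Last Monday of December 2011: Dec 26 2011.
January 2012 ends with Monday Jan 30 2012.
February 2012 ends with Monday Feb 27 2012.
March 2012 ends with Monday Mar 26 2012.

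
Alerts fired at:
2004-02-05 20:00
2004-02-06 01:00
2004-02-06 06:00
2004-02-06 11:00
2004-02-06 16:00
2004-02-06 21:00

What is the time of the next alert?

The interval is a steady 5 hours (5, 5, 5, 5, 5).
2004-02-06 21:00 + 5 h = 2004-02-07 02:00.

2004-02-07 02:00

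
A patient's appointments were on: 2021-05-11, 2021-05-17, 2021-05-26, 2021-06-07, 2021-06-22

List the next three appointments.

2021-07-10, 2021-07-31, 2021-08-24

Intervals are 6, 9, 12, 15 days — an arithmetic progression with common difference 3.
Next gap: 18 days. 2021-06-22 + 18 days = 2021-07-10.
Next gap: 21 days. 2021-07-10 + 21 days = 2021-07-31.
Next gap: 24 days. 2021-07-31 + 24 days = 2021-08-24.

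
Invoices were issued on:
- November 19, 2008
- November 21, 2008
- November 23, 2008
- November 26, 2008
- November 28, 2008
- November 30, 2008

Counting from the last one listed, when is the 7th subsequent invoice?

The gap pattern 2, 2, 3, 2, 2 repeats every 3 events.
These are the Wednesdays, Fridays and Sundays of each week.
Next Wednesday: December 3, 2008.
The following Friday is December 5, 2008.
Next Sunday: December 7, 2008.
The following Wednesday is December 10, 2008.
Next Friday: December 12, 2008.
Next Sunday: December 14, 2008.
Next Wednesday: December 17, 2008.

December 17, 2008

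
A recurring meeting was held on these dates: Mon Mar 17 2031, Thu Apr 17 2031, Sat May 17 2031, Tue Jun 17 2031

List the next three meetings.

Each date is the 17th; the gaps (31, 30, 31) track the month lengths.
The rule is the 17th of each month.
Next: July 2031 → Thu Jul 17 2031.
August 2031: Sun Aug 17 2031.
Next: September 2031 → Wed Sep 17 2031.

Thu Jul 17 2031, Sun Aug 17 2031, Wed Sep 17 2031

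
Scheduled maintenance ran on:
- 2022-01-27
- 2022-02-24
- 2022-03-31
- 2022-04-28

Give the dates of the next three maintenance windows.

2022-05-26, 2022-06-30, 2022-07-28

These are Thursdays with 28, 35, 28-day gaps.
Each is the final Thursday of its month — 2022-03-31 is past the 28th, so '4th Thursday' doesn't fit.
May 2022 ends with Thursday 2022-05-26.
June 2022 ends with Thursday 2022-06-30.
July 2022 ends with Thursday 2022-07-28.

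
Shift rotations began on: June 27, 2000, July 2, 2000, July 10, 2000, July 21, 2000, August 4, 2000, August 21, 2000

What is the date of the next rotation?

Intervals are 5, 8, 11, 14, 17 days — an arithmetic progression with common difference 3.
Next gap: 20 days. August 21, 2000 + 20 days = September 10, 2000.

September 10, 2000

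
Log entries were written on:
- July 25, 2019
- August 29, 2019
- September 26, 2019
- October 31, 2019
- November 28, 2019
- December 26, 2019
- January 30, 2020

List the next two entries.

Every date is a Thursday; gaps 35, 28, 35, 28, 28, 35 days.
Each is the last Thursday of its month (at least one falls on the 29th or later, ruling out '4th Thursday').
February 2020 ends with Thursday February 27, 2020.
March 2020 ends with Thursday March 26, 2020.

February 27, 2020; March 26, 2020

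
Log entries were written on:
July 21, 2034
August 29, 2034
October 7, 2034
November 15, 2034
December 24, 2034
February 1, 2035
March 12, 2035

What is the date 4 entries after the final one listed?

Every event comes 39 days after the last (39, 39, 39, 39, 39, 39).
March 12, 2035 + 39 days = April 20, 2035.
April 20, 2035 + 39 days = May 29, 2035.
May 29, 2035 + 39 days = July 7, 2035.
July 7, 2035 + 39 days = August 15, 2035.

August 15, 2035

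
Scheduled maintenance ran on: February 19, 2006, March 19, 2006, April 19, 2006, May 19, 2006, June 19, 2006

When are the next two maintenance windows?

July 19, 2006; August 19, 2006

Gaps: 28, 31, 30, 31 days — not constant. Every event is on the 19th of the month.
Pattern: the 19th of each month.
July 2006: July 19, 2006.
Next: August 2006 → August 19, 2006.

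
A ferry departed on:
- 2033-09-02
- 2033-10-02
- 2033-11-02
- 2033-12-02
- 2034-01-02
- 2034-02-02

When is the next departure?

2034-03-02

Each date is the 2nd; the gaps (30, 31, 30, 31, 31) track the month lengths.
The rule is the 2nd of each month.
Next: March 2034 → 2034-03-02.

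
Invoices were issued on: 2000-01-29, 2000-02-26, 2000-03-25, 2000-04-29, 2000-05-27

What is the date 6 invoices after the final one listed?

2000-11-25

These are Saturdays with 28, 28, 35, 28-day gaps.
Each is the final Saturday of its month — 2000-01-29 is past the 28th, so '4th Saturday' doesn't fit.
June 2000 ends with Saturday 2000-06-24.
July 2000 ends with Saturday 2000-07-29.
August 2000 ends with Saturday 2000-08-26.
September 2000 ends with Saturday 2000-09-30.
October 2000 ends with Saturday 2000-10-28.
Last Saturday of November 2000: 2000-11-25.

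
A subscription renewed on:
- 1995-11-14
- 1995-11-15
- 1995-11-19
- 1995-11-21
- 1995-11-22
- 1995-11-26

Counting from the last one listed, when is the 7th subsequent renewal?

Every event lands on a Tuesday or Wednesday or Sunday (gaps cycle 1, 4, 2, 1, 4).
So the schedule is: every Tuesday, Wednesday and Sunday.
The following Tuesday is 1995-11-28.
The following Wednesday is 1995-11-29.
The following Sunday is 1995-12-03.
Next Tuesday: 1995-12-05.
The following Wednesday is 1995-12-06.
Next Sunday: 1995-12-10.
Next Tuesday: 1995-12-12.

1995-12-12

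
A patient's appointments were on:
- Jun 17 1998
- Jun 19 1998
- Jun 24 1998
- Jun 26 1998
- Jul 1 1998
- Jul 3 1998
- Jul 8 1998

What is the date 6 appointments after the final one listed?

Every event lands on a Wednesday or Friday (gaps cycle 2, 5, 2, 5, 2, 5).
So the schedule is: every Wednesday and Friday.
The following Friday is Jul 10 1998.
Next Wednesday: Jul 15 1998.
Next Friday: Jul 17 1998.
The following Wednesday is Jul 22 1998.
Next Friday: Jul 24 1998.
Next Wednesday: Jul 29 1998.

Jul 29 1998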